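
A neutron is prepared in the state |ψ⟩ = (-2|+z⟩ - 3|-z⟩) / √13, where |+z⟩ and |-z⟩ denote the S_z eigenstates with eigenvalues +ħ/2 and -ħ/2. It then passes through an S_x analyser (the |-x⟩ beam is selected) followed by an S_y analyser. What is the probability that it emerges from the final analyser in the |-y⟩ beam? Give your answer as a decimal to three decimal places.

0.019

First analyser (S_x): P(|-x⟩) = |⟨-x|ψ⟩|² = 1/26.
After stage 1 the state is |-x⟩; P(|-y⟩) = |⟨-y|-x⟩|² = 1/2.
Joint probability = 1/26 × 1/2 = 0.019.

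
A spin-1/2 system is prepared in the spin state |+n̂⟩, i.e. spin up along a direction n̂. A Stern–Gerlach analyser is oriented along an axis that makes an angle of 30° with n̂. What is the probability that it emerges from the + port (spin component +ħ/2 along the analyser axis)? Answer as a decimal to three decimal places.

For spin-½, the probability of finding spin-up along an axis at angle θ to the initial spin direction is cos²(θ/2); spin-down is sin²(θ/2).
θ = 30°, so P = cos²(15°) ≈ 0.933.

0.933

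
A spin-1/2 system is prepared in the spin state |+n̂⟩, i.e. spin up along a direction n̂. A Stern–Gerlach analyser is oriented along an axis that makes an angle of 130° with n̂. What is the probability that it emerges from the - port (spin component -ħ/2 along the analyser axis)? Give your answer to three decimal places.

For spin-½, the probability of finding spin-up along an axis at angle θ to the initial spin direction is cos²(θ/2); spin-down is sin²(θ/2).
θ = 130°, so P = sin²(65°) ≈ 0.821.

0.821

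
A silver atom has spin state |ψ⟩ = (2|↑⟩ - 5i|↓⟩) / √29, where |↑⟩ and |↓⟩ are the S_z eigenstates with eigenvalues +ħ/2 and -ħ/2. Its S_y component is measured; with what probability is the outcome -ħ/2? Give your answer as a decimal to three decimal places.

|-y⟩ = (|↑⟩ - i|↓⟩)/√2, so ⟨-y|ψ⟩ = (7) / (√2·√29).
P = |7|² / 58 = 49/58.

0.845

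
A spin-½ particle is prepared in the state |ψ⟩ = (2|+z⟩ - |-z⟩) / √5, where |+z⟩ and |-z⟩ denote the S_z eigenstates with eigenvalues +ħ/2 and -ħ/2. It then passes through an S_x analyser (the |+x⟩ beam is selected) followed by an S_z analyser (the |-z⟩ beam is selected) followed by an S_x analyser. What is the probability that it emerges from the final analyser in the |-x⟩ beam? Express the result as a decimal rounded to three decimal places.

0.025

First analyser (S_x): P(|+x⟩) = |⟨+x|ψ⟩|² = 1/10.
After stage 1 the state is |+x⟩; P(|-z⟩) = |⟨-z|+x⟩|² = 1/2.
After stage 2 the state is |-z⟩; P(|-x⟩) = |⟨-x|-z⟩|² = 1/2.
Joint probability = 1/10 × 1/2 × 1/2 = 0.025.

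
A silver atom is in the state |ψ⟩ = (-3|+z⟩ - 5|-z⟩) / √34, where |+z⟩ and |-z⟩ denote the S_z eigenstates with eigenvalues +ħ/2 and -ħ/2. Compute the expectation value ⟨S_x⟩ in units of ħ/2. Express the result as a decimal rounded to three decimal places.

0.882

⟨σ_x⟩ = 2 Re(a* b)/(|a|²+|b|²) with a = -3, b = -5.
a* b = 15, so ⟨σ_x⟩ = 30/34.
⟨S_x⟩ = (ħ/2)·⟨σ_x⟩.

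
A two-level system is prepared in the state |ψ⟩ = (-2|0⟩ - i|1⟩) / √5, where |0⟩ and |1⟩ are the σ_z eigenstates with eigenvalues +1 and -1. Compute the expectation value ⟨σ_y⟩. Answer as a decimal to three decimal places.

0.800

⟨σ_y⟩ = 2 Im(a* b)/(|a|²+|b|²) with a = -2, b = -i.
a* b = 2i, so ⟨σ_y⟩ = 4/5.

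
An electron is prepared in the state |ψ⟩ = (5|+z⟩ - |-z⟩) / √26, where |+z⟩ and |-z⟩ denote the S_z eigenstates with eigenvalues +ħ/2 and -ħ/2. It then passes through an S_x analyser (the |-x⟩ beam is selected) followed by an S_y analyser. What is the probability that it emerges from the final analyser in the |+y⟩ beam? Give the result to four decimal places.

0.3462

First analyser (S_x): P(|-x⟩) = |⟨-x|ψ⟩|² = 36/52.
After stage 1 the state is |-x⟩; P(|+y⟩) = |⟨+y|-x⟩|² = 1/2.
Joint probability = 36/52 × 1/2 = 0.3462.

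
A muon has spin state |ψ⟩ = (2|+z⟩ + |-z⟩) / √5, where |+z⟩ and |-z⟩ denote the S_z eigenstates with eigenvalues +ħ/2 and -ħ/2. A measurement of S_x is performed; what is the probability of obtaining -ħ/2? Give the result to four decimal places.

0.1000

|-x⟩ = (|+z⟩ - |-z⟩)/√2, so ⟨-x|ψ⟩ = (1) / (√2·√5).
P = |1|² / 10 = 1/10.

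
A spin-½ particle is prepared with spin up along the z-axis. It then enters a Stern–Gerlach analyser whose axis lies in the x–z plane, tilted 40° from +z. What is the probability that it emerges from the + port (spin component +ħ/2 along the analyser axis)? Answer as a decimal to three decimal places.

0.883

For spin-½, the probability of finding spin-up along an axis at angle θ to the initial spin direction is cos²(θ/2); spin-down is sin²(θ/2).
θ = 40°, so P = cos²(20°) ≈ 0.883.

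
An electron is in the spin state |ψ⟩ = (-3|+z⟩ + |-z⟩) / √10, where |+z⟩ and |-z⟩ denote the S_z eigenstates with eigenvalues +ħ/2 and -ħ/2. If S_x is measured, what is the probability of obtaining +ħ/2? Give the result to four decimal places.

|+x⟩ = (|+z⟩ + |-z⟩)/√2, so ⟨+x|ψ⟩ = (-2) / (√2·√10).
P = |-2|² / 20 = 4/20.

0.2000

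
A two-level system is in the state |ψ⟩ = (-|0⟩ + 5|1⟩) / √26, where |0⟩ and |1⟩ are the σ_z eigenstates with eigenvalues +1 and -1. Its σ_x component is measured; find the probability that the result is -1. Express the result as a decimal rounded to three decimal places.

0.692

|-x⟩ = (|0⟩ - |1⟩)/√2, so ⟨-x|ψ⟩ = (-6) / (√2·√26).
P = |-6|² / 52 = 36/52.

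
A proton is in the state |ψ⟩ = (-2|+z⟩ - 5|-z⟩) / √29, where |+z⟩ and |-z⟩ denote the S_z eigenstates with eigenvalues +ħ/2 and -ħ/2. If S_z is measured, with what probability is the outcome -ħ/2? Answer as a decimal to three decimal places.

0.862

The -ħ/2 outcome corresponds to |-z⟩. Its amplitude in |ψ⟩ is -5/√29.
P = |-5|² / 29 = 25/29.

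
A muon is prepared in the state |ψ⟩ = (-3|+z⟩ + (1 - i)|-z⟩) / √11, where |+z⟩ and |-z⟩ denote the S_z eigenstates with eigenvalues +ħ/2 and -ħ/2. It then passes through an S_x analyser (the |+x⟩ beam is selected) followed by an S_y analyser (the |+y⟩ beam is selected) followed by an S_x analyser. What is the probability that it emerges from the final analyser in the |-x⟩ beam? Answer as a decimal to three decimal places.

0.057

First analyser (S_x): P(|+x⟩) = |⟨+x|ψ⟩|² = 5/22.
After stage 1 the state is |+x⟩; P(|+y⟩) = |⟨+y|+x⟩|² = 1/2.
After stage 2 the state is |+y⟩; P(|-x⟩) = |⟨-x|+y⟩|² = 1/2.
Joint probability = 5/22 × 1/2 × 1/2 = 0.057.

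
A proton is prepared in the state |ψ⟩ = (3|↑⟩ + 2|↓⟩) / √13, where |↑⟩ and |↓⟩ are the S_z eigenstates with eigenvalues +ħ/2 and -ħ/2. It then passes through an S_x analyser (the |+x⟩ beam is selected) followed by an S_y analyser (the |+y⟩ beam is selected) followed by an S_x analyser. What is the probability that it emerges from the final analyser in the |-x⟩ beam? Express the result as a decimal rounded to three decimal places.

0.240

First analyser (S_x): P(|+x⟩) = |⟨+x|ψ⟩|² = 25/26.
After stage 1 the state is |+x⟩; P(|+y⟩) = |⟨+y|+x⟩|² = 1/2.
After stage 2 the state is |+y⟩; P(|-x⟩) = |⟨-x|+y⟩|² = 1/2.
Joint probability = 25/26 × 1/2 × 1/2 = 0.240.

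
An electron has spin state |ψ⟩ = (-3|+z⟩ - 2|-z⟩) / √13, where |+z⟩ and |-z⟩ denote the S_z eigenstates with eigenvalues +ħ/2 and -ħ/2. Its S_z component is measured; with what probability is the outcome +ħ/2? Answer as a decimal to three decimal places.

0.692

The +ħ/2 outcome corresponds to |+z⟩. Its amplitude in |ψ⟩ is -3/√13.
P = |-3|² / 13 = 9/13.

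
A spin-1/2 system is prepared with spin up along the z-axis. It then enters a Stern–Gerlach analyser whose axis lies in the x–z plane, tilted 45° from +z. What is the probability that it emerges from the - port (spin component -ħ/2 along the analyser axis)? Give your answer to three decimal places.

0.146

For spin-½, the probability of finding spin-up along an axis at angle θ to the initial spin direction is cos²(θ/2); spin-down is sin²(θ/2).
θ = 45°, so P = sin²(22.5°) ≈ 0.146.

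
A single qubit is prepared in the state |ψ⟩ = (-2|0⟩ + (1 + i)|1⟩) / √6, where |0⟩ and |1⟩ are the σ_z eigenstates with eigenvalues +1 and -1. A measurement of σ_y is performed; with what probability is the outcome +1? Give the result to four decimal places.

|+y⟩ = (|0⟩ + i|1⟩)/√2, so ⟨+y|ψ⟩ = (-1 - i) / (√2·√6).
P = |-1 - i|² / 12 = 2/12.

0.1667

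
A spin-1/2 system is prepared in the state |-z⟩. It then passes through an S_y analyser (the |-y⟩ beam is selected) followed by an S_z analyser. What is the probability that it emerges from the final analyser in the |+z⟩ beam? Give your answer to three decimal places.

First analyser (S_y): from |-z⟩, P(|-y⟩) = 1/2.
After stage 1 the state is |-y⟩; P(|+z⟩) = |⟨+z|-y⟩|² = 1/2.
Joint probability = 1/2 × 1/2 = 0.250.

0.250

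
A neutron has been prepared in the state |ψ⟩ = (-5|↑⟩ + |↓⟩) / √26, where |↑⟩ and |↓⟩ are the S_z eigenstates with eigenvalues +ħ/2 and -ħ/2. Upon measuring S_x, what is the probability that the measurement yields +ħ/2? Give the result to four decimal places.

|+x⟩ = (|↑⟩ + |↓⟩)/√2, so ⟨+x|ψ⟩ = (-4) / (√2·√26).
P = |-4|² / 52 = 16/52.

0.3077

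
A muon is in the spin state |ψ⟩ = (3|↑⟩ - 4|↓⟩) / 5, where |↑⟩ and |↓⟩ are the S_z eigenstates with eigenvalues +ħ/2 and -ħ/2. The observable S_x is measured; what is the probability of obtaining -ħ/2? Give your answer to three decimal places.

|-x⟩ = (|↑⟩ - |↓⟩)/√2, so ⟨-x|ψ⟩ = (7) / (√2·5).
P = |7|² / 50 = 49/50.

0.980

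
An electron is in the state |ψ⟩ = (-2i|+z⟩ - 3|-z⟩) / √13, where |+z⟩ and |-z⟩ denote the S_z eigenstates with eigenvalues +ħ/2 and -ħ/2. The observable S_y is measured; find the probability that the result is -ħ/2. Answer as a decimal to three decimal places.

0.962

|-y⟩ = (|+z⟩ - i|-z⟩)/√2, so ⟨-y|ψ⟩ = (-5i) / (√2·√13).
P = |-5i|² / 26 = 25/26.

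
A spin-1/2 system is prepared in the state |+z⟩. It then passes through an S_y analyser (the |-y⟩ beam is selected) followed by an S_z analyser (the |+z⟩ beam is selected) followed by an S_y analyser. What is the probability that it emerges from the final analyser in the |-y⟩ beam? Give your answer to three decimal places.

0.125

First analyser (S_y): from |+z⟩, P(|-y⟩) = 1/2.
After stage 1 the state is |-y⟩; P(|+z⟩) = |⟨+z|-y⟩|² = 1/2.
After stage 2 the state is |+z⟩; P(|-y⟩) = |⟨-y|+z⟩|² = 1/2.
Joint probability = 1/2 × 1/2 × 1/2 = 0.125.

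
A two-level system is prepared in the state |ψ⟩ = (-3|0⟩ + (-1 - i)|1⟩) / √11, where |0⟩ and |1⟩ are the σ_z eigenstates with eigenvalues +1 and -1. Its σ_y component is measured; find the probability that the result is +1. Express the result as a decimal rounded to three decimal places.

|+y⟩ = (|0⟩ + i|1⟩)/√2, so ⟨+y|ψ⟩ = (-4 + i) / (√2·√11).
P = |-4 + i|² / 22 = 17/22.

0.773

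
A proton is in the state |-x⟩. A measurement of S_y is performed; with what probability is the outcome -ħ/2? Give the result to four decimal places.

In the S_z basis, |-x⟩ = (|+z⟩ - |-z⟩)/√2 and |-y⟩ = (|+z⟩ - i|-z⟩)/√2.
|⟨-y|-x⟩|² = 1/2.

0.5000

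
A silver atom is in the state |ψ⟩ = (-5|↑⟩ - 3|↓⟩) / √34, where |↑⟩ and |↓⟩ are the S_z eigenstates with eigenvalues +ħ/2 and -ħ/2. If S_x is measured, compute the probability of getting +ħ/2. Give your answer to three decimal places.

|+x⟩ = (|↑⟩ + |↓⟩)/√2, so ⟨+x|ψ⟩ = (-8) / (√2·√34).
P = |-8|² / 68 = 64/68.

0.941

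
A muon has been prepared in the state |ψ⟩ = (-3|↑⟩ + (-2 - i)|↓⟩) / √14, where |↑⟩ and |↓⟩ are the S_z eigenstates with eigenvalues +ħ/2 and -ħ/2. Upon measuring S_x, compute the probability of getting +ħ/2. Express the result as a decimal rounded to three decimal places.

|+x⟩ = (|↑⟩ + |↓⟩)/√2, so ⟨+x|ψ⟩ = (-5 - i) / (√2·√14).
P = |-5 - i|² / 28 = 26/28.

0.929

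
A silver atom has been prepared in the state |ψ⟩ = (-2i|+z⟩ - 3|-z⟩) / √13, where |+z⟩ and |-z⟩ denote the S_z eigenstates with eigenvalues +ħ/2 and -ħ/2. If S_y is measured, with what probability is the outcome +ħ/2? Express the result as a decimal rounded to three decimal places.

0.038

|+y⟩ = (|+z⟩ + i|-z⟩)/√2, so ⟨+y|ψ⟩ = (i) / (√2·√13).
P = |i|² / 26 = 1/26.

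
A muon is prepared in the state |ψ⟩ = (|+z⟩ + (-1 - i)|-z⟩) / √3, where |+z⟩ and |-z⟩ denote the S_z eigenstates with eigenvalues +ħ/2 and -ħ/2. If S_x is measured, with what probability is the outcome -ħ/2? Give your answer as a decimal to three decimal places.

|-x⟩ = (|+z⟩ - |-z⟩)/√2, so ⟨-x|ψ⟩ = (2 + i) / (√2·√3).
P = |2 + i|² / 6 = 5/6.

0.833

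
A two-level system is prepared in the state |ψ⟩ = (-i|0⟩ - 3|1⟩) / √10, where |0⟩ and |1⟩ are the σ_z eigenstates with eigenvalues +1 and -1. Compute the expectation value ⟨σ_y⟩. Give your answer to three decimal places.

⟨σ_y⟩ = 2 Im(a* b)/(|a|²+|b|²) with a = -i, b = -3.
a* b = -3i, so ⟨σ_y⟩ = -6/10.

-0.600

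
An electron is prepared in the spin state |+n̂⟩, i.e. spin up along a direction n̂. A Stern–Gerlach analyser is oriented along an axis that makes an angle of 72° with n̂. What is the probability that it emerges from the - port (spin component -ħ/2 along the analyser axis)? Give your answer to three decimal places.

For spin-½, the probability of finding spin-up along an axis at angle θ to the initial spin direction is cos²(θ/2); spin-down is sin²(θ/2).
θ = 72°, so P = sin²(36°) ≈ 0.345.

0.345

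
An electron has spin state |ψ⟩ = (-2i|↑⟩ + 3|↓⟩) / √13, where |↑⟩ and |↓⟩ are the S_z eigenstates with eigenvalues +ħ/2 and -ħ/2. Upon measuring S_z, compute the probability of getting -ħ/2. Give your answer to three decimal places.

The -ħ/2 outcome corresponds to |↓⟩. Its amplitude in |ψ⟩ is 3/√13.
P = |3|² / 13 = 9/13.

0.692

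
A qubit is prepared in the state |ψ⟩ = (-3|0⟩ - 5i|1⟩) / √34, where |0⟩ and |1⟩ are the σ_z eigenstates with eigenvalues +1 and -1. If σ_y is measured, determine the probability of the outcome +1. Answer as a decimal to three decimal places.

0.941

|+y⟩ = (|0⟩ + i|1⟩)/√2, so ⟨+y|ψ⟩ = (-8) / (√2·√34).
P = |-8|² / 68 = 64/68.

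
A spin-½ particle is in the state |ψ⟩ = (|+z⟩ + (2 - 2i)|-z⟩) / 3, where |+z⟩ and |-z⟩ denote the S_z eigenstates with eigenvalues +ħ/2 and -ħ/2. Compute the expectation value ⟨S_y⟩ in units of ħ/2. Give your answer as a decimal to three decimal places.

-0.444

⟨σ_y⟩ = 2 Im(a* b)/(|a|²+|b|²) with a = 1, b = (2 - 2i).
a* b = (2 - 2i), so ⟨σ_y⟩ = -4/9.
⟨S_y⟩ = (ħ/2)·⟨σ_y⟩.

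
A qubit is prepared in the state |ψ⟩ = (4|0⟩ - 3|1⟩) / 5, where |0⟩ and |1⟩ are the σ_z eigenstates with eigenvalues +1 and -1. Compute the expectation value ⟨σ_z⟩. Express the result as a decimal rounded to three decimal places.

⟨σ_z⟩ = |a|² - |b|² divided by |a|²+|b|², with a, b the |0⟩, |1⟩ amplitudes.
= (16 - 9)/25 = 7/25.

0.280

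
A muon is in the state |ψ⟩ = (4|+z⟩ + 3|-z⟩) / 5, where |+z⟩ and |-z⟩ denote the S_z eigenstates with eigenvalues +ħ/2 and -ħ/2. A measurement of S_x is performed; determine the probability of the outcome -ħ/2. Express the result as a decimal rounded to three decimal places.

0.020

|-x⟩ = (|+z⟩ - |-z⟩)/√2, so ⟨-x|ψ⟩ = (1) / (√2·5).
P = |1|² / 50 = 1/50.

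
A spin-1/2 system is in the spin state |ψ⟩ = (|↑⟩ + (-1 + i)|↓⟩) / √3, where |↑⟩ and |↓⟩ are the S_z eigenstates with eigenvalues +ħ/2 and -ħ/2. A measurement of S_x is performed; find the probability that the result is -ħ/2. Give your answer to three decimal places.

|-x⟩ = (|↑⟩ - |↓⟩)/√2, so ⟨-x|ψ⟩ = (2 - i) / (√2·√3).
P = |2 - i|² / 6 = 5/6.

0.833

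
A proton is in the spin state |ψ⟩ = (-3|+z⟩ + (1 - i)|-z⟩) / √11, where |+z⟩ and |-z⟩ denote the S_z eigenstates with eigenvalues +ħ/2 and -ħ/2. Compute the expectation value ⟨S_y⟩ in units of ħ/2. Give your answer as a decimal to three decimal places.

⟨σ_y⟩ = 2 Im(a* b)/(|a|²+|b|²) with a = -3, b = (1 - i).
a* b = (-3 + 3i), so ⟨σ_y⟩ = 6/11.
⟨S_y⟩ = (ħ/2)·⟨σ_y⟩.

0.545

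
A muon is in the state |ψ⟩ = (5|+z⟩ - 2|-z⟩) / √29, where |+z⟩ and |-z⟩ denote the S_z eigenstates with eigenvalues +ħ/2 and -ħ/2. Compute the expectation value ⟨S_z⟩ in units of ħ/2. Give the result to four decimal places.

⟨σ_z⟩ = |a|² - |b|² divided by |a|²+|b|², with a, b the |+z⟩, |-z⟩ amplitudes.
= (25 - 4)/29 = 21/29.
⟨S_z⟩ = (ħ/2)·⟨σ_z⟩.

0.7241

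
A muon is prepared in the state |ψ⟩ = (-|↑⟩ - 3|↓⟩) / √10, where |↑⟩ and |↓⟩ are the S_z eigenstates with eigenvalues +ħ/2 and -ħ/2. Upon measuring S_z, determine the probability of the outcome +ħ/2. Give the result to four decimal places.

0.1000

The +ħ/2 outcome corresponds to |↑⟩. Its amplitude in |ψ⟩ is -1/√10.
P = |-1|² / 10 = 1/10.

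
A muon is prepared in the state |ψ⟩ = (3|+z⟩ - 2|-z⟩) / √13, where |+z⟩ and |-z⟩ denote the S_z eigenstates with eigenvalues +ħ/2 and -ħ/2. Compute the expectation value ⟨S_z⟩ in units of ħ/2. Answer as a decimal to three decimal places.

⟨σ_z⟩ = |a|² - |b|² divided by |a|²+|b|², with a, b the |+z⟩, |-z⟩ amplitudes.
= (9 - 4)/13 = 5/13.
⟨S_z⟩ = (ħ/2)·⟨σ_z⟩.

0.385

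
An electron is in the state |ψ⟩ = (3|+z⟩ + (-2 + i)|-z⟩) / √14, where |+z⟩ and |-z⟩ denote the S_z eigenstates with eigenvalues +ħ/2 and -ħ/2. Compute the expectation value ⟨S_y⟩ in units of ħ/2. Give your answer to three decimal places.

⟨σ_y⟩ = 2 Im(a* b)/(|a|²+|b|²) with a = 3, b = (-2 + i).
a* b = (-6 + 3i), so ⟨σ_y⟩ = 6/14.
⟨S_y⟩ = (ħ/2)·⟨σ_y⟩.

0.429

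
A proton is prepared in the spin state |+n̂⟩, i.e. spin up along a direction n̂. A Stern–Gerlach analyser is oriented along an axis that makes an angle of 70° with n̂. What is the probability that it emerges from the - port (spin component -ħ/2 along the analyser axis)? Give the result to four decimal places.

0.3290

For spin-½, the probability of finding spin-up along an axis at angle θ to the initial spin direction is cos²(θ/2); spin-down is sin²(θ/2).
θ = 70°, so P = sin²(35°) ≈ 0.3290.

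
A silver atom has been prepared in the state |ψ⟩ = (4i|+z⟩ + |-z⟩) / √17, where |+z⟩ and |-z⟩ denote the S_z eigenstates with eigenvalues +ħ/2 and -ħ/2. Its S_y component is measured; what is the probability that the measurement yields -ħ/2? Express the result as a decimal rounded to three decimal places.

0.735

|-y⟩ = (|+z⟩ - i|-z⟩)/√2, so ⟨-y|ψ⟩ = (5i) / (√2·√17).
P = |5i|² / 34 = 25/34.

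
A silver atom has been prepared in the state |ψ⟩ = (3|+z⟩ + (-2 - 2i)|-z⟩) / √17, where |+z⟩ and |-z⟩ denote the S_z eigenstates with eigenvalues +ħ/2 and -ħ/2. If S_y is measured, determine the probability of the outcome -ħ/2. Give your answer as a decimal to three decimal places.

0.853

|-y⟩ = (|+z⟩ - i|-z⟩)/√2, so ⟨-y|ψ⟩ = (5 - 2i) / (√2·√17).
P = |5 - 2i|² / 34 = 29/34.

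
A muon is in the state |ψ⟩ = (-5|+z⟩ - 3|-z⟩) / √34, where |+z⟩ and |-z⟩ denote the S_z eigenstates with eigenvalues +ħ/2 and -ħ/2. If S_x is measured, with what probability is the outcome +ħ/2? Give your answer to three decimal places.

0.941

|+x⟩ = (|+z⟩ + |-z⟩)/√2, so ⟨+x|ψ⟩ = (-8) / (√2·√34).
P = |-8|² / 68 = 64/68.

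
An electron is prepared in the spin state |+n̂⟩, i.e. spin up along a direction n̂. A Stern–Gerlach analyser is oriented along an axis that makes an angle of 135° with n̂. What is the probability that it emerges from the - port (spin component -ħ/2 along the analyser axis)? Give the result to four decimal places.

0.8536

For spin-½, the probability of finding spin-up along an axis at angle θ to the initial spin direction is cos²(θ/2); spin-down is sin²(θ/2).
θ = 135°, so P = sin²(67.5°) ≈ 0.8536.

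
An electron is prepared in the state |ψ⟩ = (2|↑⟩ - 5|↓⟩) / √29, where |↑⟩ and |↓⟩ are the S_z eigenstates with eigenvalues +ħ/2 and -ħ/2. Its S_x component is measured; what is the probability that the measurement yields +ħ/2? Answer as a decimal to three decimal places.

0.155

|+x⟩ = (|↑⟩ + |↓⟩)/√2, so ⟨+x|ψ⟩ = (-3) / (√2·√29).
P = |-3|² / 58 = 9/58.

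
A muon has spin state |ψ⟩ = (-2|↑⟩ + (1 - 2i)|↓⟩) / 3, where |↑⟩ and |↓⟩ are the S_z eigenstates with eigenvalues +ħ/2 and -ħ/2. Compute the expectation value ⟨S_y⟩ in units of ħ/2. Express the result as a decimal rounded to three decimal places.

⟨σ_y⟩ = 2 Im(a* b)/(|a|²+|b|²) with a = -2, b = (1 - 2i).
a* b = (-2 + 4i), so ⟨σ_y⟩ = 8/9.
⟨S_y⟩ = (ħ/2)·⟨σ_y⟩.

0.889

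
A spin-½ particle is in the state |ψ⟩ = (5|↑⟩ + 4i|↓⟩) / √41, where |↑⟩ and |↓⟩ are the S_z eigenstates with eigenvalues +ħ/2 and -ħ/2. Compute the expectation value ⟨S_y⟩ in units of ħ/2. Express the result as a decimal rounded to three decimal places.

⟨σ_y⟩ = 2 Im(a* b)/(|a|²+|b|²) with a = 5, b = 4i.
a* b = 20i, so ⟨σ_y⟩ = 40/41.
⟨S_y⟩ = (ħ/2)·⟨σ_y⟩.

0.976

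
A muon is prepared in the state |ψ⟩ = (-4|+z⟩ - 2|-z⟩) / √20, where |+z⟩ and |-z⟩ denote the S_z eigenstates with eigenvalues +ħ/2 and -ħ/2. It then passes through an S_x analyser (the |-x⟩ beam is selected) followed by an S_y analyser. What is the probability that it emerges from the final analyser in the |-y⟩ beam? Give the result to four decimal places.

First analyser (S_x): P(|-x⟩) = |⟨-x|ψ⟩|² = 4/40.
After stage 1 the state is |-x⟩; P(|-y⟩) = |⟨-y|-x⟩|² = 1/2.
Joint probability = 4/40 × 1/2 = 0.0500.

0.0500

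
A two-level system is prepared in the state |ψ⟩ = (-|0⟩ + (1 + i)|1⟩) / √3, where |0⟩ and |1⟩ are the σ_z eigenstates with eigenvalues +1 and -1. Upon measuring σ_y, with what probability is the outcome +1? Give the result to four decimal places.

|+y⟩ = (|0⟩ + i|1⟩)/√2, so ⟨+y|ψ⟩ = (-i) / (√2·√3).
P = |-i|² / 6 = 1/6.

0.1667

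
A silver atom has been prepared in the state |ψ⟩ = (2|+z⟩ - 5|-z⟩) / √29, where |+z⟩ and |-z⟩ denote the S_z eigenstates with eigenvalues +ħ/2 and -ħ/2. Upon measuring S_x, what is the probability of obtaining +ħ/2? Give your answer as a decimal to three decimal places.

|+x⟩ = (|+z⟩ + |-z⟩)/√2, so ⟨+x|ψ⟩ = (-3) / (√2·√29).
P = |-3|² / 58 = 9/58.

0.155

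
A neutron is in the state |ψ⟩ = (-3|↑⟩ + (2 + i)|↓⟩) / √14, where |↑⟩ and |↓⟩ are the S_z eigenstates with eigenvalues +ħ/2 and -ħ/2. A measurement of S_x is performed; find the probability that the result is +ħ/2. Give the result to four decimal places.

0.0714

|+x⟩ = (|↑⟩ + |↓⟩)/√2, so ⟨+x|ψ⟩ = (-1 + i) / (√2·√14).
P = |-1 + i|² / 28 = 2/28.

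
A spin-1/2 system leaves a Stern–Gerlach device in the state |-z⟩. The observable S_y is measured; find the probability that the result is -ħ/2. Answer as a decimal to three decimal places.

In the S_z basis, |-z⟩ = |↓⟩ and |-y⟩ = (|↑⟩ - i|↓⟩)/√2.
|⟨-y|-z⟩|² = 1/2.

0.500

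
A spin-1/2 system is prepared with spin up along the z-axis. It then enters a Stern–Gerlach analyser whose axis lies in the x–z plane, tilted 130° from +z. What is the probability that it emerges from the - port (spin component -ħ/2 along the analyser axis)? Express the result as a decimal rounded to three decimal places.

For spin-½, the probability of finding spin-up along an axis at angle θ to the initial spin direction is cos²(θ/2); spin-down is sin²(θ/2).
θ = 130°, so P = sin²(65°) ≈ 0.821.

0.821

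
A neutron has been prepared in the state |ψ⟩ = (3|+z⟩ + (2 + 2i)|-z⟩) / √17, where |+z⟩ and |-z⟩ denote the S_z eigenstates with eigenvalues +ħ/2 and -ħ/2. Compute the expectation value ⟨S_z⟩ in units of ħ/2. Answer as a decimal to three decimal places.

0.059

⟨σ_z⟩ = |a|² - |b|² divided by |a|²+|b|², with a, b the |+z⟩, |-z⟩ amplitudes.
= (9 - 8)/17 = 1/17.
⟨S_z⟩ = (ħ/2)·⟨σ_z⟩.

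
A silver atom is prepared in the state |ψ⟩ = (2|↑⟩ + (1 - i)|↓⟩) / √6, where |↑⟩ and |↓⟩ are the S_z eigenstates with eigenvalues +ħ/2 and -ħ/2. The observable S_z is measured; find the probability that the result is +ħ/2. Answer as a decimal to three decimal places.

0.667

The +ħ/2 outcome corresponds to |↑⟩. Its amplitude in |ψ⟩ is 2/√6.
P = |2|² / 6 = 4/6.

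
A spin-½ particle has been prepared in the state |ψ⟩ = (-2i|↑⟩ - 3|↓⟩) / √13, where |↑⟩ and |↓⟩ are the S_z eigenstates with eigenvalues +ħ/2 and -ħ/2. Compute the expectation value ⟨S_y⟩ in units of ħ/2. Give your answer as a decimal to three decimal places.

⟨σ_y⟩ = 2 Im(a* b)/(|a|²+|b|²) with a = -2i, b = -3.
a* b = -6i, so ⟨σ_y⟩ = -12/13.
⟨S_y⟩ = (ħ/2)·⟨σ_y⟩.

-0.923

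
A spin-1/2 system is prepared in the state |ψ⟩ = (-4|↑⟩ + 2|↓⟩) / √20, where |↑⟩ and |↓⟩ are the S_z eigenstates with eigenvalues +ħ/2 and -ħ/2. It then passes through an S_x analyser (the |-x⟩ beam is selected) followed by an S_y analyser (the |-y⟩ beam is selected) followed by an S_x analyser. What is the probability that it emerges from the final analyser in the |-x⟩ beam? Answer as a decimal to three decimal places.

First analyser (S_x): P(|-x⟩) = |⟨-x|ψ⟩|² = 36/40.
After stage 1 the state is |-x⟩; P(|-y⟩) = |⟨-y|-x⟩|² = 1/2.
After stage 2 the state is |-y⟩; P(|-x⟩) = |⟨-x|-y⟩|² = 1/2.
Joint probability = 36/40 × 1/2 × 1/2 = 0.225.

0.225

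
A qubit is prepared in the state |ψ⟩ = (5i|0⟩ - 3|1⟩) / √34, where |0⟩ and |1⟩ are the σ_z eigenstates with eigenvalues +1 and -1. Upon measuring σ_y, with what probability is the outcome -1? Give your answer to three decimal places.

|-y⟩ = (|0⟩ - i|1⟩)/√2, so ⟨-y|ψ⟩ = (2i) / (√2·√34).
P = |2i|² / 68 = 4/68.

0.059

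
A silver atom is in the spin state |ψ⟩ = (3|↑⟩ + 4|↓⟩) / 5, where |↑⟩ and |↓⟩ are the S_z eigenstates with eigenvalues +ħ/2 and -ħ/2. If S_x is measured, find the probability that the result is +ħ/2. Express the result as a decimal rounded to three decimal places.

0.980

|+x⟩ = (|↑⟩ + |↓⟩)/√2, so ⟨+x|ψ⟩ = (7) / (√2·5).
P = |7|² / 50 = 49/50.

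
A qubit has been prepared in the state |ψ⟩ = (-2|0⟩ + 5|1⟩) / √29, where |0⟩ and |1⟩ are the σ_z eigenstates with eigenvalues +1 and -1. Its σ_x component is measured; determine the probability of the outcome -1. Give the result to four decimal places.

0.8448

|-x⟩ = (|0⟩ - |1⟩)/√2, so ⟨-x|ψ⟩ = (-7) / (√2·√29).
P = |-7|² / 58 = 49/58.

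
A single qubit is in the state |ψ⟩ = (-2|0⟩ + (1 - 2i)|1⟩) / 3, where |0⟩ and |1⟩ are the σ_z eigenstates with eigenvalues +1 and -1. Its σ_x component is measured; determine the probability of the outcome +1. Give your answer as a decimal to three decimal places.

0.278

|+x⟩ = (|0⟩ + |1⟩)/√2, so ⟨+x|ψ⟩ = (-1 - 2i) / (√2·3).
P = |-1 - 2i|² / 18 = 5/18.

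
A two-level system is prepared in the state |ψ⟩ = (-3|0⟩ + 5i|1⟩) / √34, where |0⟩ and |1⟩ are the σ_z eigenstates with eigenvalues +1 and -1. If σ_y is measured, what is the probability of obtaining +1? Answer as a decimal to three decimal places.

|+y⟩ = (|0⟩ + i|1⟩)/√2, so ⟨+y|ψ⟩ = (2) / (√2·√34).
P = |2|² / 68 = 4/68.

0.059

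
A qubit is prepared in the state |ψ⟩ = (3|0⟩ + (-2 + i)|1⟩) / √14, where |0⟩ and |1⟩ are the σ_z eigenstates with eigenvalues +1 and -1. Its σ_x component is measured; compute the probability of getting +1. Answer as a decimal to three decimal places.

0.071

|+x⟩ = (|0⟩ + |1⟩)/√2, so ⟨+x|ψ⟩ = (1 + i) / (√2·√14).
P = |1 + i|² / 28 = 2/28.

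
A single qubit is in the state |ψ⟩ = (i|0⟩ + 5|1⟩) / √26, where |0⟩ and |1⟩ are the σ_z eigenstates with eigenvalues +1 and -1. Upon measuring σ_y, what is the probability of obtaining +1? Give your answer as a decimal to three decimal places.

0.308

|+y⟩ = (|0⟩ + i|1⟩)/√2, so ⟨+y|ψ⟩ = (-4i) / (√2·√26).
P = |-4i|² / 52 = 16/52.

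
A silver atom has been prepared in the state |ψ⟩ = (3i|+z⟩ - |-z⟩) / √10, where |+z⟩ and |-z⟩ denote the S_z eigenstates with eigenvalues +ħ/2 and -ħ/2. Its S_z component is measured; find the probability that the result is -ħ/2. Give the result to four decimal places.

The -ħ/2 outcome corresponds to |-z⟩. Its amplitude in |ψ⟩ is -1/√10.
P = |-1|² / 10 = 1/10.

0.1000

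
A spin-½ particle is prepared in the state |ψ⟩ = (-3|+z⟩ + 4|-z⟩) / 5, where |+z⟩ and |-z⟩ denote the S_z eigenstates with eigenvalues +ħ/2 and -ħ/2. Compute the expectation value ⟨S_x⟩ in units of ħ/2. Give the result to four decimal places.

⟨σ_x⟩ = 2 Re(a* b)/(|a|²+|b|²) with a = -3, b = 4.
a* b = -12, so ⟨σ_x⟩ = -24/25.
⟨S_x⟩ = (ħ/2)·⟨σ_x⟩.

-0.9600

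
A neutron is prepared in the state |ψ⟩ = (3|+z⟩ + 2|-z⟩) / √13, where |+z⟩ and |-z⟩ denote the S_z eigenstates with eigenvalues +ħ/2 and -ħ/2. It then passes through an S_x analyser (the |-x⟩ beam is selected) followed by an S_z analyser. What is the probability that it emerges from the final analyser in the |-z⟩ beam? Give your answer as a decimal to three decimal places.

0.019

First analyser (S_x): P(|-x⟩) = |⟨-x|ψ⟩|² = 1/26.
After stage 1 the state is |-x⟩; P(|-z⟩) = |⟨-z|-x⟩|² = 1/2.
Joint probability = 1/26 × 1/2 = 0.019.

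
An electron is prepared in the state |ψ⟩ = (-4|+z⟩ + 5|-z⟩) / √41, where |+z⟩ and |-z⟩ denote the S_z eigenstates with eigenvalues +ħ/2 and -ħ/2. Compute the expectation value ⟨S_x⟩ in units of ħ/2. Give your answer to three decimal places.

-0.976

⟨σ_x⟩ = 2 Re(a* b)/(|a|²+|b|²) with a = -4, b = 5.
a* b = -20, so ⟨σ_x⟩ = -40/41.
⟨S_x⟩ = (ħ/2)·⟨σ_x⟩.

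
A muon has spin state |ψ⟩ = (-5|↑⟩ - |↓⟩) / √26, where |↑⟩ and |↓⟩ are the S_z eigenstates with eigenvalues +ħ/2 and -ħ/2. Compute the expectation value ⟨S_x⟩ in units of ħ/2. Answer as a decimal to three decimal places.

0.385

⟨σ_x⟩ = 2 Re(a* b)/(|a|²+|b|²) with a = -5, b = -1.
a* b = 5, so ⟨σ_x⟩ = 10/26.
⟨S_x⟩ = (ħ/2)·⟨σ_x⟩.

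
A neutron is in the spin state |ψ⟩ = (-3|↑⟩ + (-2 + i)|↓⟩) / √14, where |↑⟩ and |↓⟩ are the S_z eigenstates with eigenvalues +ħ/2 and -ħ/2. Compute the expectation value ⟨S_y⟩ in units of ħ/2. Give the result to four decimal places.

-0.4286

⟨σ_y⟩ = 2 Im(a* b)/(|a|²+|b|²) with a = -3, b = (-2 + i).
a* b = (6 - 3i), so ⟨σ_y⟩ = -6/14.
⟨S_y⟩ = (ħ/2)·⟨σ_y⟩.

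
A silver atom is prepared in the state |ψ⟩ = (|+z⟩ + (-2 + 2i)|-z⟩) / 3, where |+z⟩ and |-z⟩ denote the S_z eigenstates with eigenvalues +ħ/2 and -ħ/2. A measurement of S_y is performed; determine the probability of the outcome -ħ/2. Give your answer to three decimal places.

|-y⟩ = (|+z⟩ - i|-z⟩)/√2, so ⟨-y|ψ⟩ = (-1 - 2i) / (√2·3).
P = |-1 - 2i|² / 18 = 5/18.

0.278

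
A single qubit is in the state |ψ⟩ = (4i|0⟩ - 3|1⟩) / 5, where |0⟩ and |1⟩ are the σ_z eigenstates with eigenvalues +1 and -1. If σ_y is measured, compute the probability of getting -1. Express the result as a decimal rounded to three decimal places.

|-y⟩ = (|0⟩ - i|1⟩)/√2, so ⟨-y|ψ⟩ = (i) / (√2·5).
P = |i|² / 50 = 1/50.

0.020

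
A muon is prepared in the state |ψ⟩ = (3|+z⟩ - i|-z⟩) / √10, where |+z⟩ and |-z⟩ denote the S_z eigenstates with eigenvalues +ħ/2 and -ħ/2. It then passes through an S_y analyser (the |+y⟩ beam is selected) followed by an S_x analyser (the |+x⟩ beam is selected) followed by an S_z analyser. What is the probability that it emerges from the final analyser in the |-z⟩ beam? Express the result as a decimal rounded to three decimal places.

0.050

First analyser (S_y): P(|+y⟩) = |⟨+y|ψ⟩|² = 4/20.
After stage 1 the state is |+y⟩; P(|+x⟩) = |⟨+x|+y⟩|² = 1/2.
After stage 2 the state is |+x⟩; P(|-z⟩) = |⟨-z|+x⟩|² = 1/2.
Joint probability = 4/20 × 1/2 × 1/2 = 0.050.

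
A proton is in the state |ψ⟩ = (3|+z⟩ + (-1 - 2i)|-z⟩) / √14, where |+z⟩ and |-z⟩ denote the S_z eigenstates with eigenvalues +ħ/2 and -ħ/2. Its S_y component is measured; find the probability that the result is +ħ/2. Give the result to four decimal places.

0.0714

|+y⟩ = (|+z⟩ + i|-z⟩)/√2, so ⟨+y|ψ⟩ = (1 + i) / (√2·√14).
P = |1 + i|² / 28 = 2/28.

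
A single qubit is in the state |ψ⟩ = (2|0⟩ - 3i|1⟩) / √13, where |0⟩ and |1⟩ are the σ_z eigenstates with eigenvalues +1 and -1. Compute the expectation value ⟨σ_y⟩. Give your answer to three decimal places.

-0.923

⟨σ_y⟩ = 2 Im(a* b)/(|a|²+|b|²) with a = 2, b = -3i.
a* b = -6i, so ⟨σ_y⟩ = -12/13.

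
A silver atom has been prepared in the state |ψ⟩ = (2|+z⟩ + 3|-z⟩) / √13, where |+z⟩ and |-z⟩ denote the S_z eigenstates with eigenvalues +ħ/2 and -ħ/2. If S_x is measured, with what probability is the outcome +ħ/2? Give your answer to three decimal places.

0.962

|+x⟩ = (|+z⟩ + |-z⟩)/√2, so ⟨+x|ψ⟩ = (5) / (√2·√13).
P = |5|² / 26 = 25/26.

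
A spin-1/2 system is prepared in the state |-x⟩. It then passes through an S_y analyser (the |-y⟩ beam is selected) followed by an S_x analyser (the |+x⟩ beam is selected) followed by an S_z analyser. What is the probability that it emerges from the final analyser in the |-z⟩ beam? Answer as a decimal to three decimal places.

First analyser (S_y): from |-x⟩, P(|-y⟩) = 1/2.
After stage 1 the state is |-y⟩; P(|+x⟩) = |⟨+x|-y⟩|² = 1/2.
After stage 2 the state is |+x⟩; P(|-z⟩) = |⟨-z|+x⟩|² = 1/2.
Joint probability = 1/2 × 1/2 × 1/2 = 0.125.

0.125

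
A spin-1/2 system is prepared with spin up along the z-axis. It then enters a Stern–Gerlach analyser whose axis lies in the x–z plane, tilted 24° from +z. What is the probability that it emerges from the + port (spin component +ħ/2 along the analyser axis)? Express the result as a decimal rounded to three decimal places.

0.957

For spin-½, the probability of finding spin-up along an axis at angle θ to the initial spin direction is cos²(θ/2); spin-down is sin²(θ/2).
θ = 24°, so P = cos²(12°) ≈ 0.957.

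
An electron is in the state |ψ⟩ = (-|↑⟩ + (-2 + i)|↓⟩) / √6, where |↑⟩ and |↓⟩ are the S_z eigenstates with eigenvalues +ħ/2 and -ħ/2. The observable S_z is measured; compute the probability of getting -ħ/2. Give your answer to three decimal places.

The -ħ/2 outcome corresponds to |↓⟩. Its amplitude in |ψ⟩ is (-2 + i)/√6.
P = |-2 + i|² / 6 = 5/6.

0.833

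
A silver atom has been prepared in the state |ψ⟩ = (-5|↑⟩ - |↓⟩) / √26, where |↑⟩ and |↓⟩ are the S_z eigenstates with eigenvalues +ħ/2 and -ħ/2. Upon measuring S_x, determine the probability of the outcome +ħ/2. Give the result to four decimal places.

|+x⟩ = (|↑⟩ + |↓⟩)/√2, so ⟨+x|ψ⟩ = (-6) / (√2·√26).
P = |-6|² / 52 = 36/52.

0.6923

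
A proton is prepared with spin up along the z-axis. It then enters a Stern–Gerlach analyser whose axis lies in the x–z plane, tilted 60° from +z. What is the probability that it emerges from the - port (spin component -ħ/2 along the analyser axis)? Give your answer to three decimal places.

For spin-½, the probability of finding spin-up along an axis at angle θ to the initial spin direction is cos²(θ/2); spin-down is sin²(θ/2).
θ = 60°, so P = sin²(30°) ≈ 0.250.

0.250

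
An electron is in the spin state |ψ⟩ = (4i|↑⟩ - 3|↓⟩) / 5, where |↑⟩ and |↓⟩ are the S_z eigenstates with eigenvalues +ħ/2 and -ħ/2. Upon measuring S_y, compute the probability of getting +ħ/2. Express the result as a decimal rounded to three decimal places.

0.980

|+y⟩ = (|↑⟩ + i|↓⟩)/√2, so ⟨+y|ψ⟩ = (7i) / (√2·5).
P = |7i|² / 50 = 49/50.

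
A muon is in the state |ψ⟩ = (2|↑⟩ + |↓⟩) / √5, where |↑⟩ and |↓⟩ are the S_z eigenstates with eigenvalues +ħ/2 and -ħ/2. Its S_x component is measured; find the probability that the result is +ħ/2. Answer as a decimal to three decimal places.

0.900

|+x⟩ = (|↑⟩ + |↓⟩)/√2, so ⟨+x|ψ⟩ = (3) / (√2·√5).
P = |3|² / 10 = 9/10.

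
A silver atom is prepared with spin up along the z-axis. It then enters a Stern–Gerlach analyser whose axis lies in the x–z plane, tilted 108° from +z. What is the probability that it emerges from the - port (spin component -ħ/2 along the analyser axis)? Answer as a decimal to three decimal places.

0.655

For spin-½, the probability of finding spin-up along an axis at angle θ to the initial spin direction is cos²(θ/2); spin-down is sin²(θ/2).
θ = 108°, so P = sin²(54°) ≈ 0.655.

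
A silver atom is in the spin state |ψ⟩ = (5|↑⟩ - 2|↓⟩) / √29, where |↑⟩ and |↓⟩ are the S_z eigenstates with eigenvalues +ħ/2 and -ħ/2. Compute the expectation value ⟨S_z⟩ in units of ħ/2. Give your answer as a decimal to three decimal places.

⟨σ_z⟩ = |a|² - |b|² divided by |a|²+|b|², with a, b the |↑⟩, |↓⟩ amplitudes.
= (25 - 4)/29 = 21/29.
⟨S_z⟩ = (ħ/2)·⟨σ_z⟩.

0.724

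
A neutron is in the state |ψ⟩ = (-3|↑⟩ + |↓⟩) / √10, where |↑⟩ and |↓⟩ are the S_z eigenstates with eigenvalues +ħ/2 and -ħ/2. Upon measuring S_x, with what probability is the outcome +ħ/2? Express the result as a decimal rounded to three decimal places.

0.200

|+x⟩ = (|↑⟩ + |↓⟩)/√2, so ⟨+x|ψ⟩ = (-2) / (√2·√10).
P = |-2|² / 20 = 4/20.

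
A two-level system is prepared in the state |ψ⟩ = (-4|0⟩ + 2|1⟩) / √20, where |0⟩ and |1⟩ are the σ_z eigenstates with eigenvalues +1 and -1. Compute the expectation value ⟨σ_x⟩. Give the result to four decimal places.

-0.8000

⟨σ_x⟩ = 2 Re(a* b)/(|a|²+|b|²) with a = -4, b = 2.
a* b = -8, so ⟨σ_x⟩ = -16/20.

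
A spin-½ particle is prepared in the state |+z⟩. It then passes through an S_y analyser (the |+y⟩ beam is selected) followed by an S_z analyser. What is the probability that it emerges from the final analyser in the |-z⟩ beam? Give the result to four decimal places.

First analyser (S_y): from |+z⟩, P(|+y⟩) = 1/2.
After stage 1 the state is |+y⟩; P(|-z⟩) = |⟨-z|+y⟩|² = 1/2.
Joint probability = 1/2 × 1/2 = 0.2500.

0.2500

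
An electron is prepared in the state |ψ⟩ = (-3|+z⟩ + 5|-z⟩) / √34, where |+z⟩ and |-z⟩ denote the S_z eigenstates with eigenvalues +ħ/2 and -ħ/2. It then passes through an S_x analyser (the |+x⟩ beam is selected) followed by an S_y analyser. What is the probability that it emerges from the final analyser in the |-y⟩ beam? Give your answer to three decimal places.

0.029

First analyser (S_x): P(|+x⟩) = |⟨+x|ψ⟩|² = 4/68.
After stage 1 the state is |+x⟩; P(|-y⟩) = |⟨-y|+x⟩|² = 1/2.
Joint probability = 4/68 × 1/2 = 0.029.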